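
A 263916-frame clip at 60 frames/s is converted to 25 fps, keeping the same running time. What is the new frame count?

Target frames = source frames × (target rate / source rate) = 263916 × (25)/(60) = 263916 × 5/12 = 109965.

109965 frames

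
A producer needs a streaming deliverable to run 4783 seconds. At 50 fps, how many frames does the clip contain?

Frames = 4783 × 50 = 239150.

239150 frames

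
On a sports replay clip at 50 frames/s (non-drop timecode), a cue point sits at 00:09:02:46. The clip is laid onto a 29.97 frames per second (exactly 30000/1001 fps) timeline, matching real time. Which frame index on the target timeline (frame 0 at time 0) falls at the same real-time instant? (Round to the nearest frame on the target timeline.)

Source frame index: (0×3600 + 9×60 + 2) × 50 + 46 = 27146.
Real time: 27146 / (50) = 13573/25 s.
Target frame: (13573/25) × (30000/1001) = 2326800/143 ≈ 16271.329 → 16271.

frame 16271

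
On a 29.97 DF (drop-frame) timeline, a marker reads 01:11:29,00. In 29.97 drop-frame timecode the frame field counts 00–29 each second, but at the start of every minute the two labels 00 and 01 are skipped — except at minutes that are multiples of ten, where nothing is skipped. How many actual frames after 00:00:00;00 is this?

Complete 10-minute blocks: 7, each 17982 frames → 125874.
Remaining 1 whole minute in the current block: 1800 + 0 × 1798 = 1800 frames.
Within the current minute: 29 × 30 + 0 − 2 = 868 (labels ;00/;01 skipped at this minute). Total = 125874 + 1800 + 868 = 128542.

128542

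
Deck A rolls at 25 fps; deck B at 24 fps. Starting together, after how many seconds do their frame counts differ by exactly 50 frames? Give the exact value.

50 seconds

The gap grows by |24 − 25| = 1 frame per second.
Time for a 50-frame gap: 50 ÷ (1) = 50 s.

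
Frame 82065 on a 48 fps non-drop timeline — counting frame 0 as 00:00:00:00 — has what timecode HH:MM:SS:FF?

82065 ÷ 48 = 1709 full seconds, remainder 33 frames.
1709 s = 0 h 28 min 29 s.
Timecode: 00:28:29:33.

00:28:29:33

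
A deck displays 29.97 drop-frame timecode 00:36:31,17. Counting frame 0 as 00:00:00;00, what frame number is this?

As if non-drop at 30 labels/s: (0 × 3600 + 36 × 60 + 31) × 30 + 17 = 65747.
Minute boundaries passed: 36; those not divisible by 10: 36 − 3 = 33; dropped labels = 2 × 33 = 66.
Actual frame index = 65747 − 66 = 65681.

65681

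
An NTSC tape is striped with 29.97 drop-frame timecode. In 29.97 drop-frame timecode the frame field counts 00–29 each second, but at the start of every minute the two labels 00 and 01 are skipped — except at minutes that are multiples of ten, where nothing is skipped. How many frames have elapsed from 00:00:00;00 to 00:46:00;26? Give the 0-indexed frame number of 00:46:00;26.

As if non-drop at 30 labels/s: (0 × 3600 + 46 × 60 + 0) × 30 + 26 = 82826.
Minute boundaries passed: 46; those not divisible by 10: 46 − 4 = 42; dropped labels = 2 × 42 = 84.
Actual frame index = 82826 − 84 = 82742.

82742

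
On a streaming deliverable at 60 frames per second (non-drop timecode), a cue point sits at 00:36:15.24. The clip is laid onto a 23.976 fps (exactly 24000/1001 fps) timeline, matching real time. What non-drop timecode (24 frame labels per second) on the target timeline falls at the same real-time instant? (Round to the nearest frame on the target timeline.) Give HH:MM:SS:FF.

Source frame index: (0×3600 + 36×60 + 15) × 60 + 24 = 130524.
Real time: 130524 / (60) = 10877/5 s.
Target frame: (10877/5) × (24000/1001) = 52209600/1001 ≈ 52157.443 → 52157.
At 24 labels/s: frame 52157 → 00:36:13:05.

00:36:13:05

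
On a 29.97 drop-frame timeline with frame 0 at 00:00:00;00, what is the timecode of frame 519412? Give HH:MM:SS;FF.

Each 10-minute DF block holds 10 × 60 × 30 − 9 × 2 = 17982 frames. 519412 ÷ 17982 → 28 full blocks, remainder 15916.
Within the partial block the first minute is 1800 frames and each further minute 1798, so 8 further minute boundaries passed. Total skipped labels = 18 × 28 + 2 × 8 = 520.
Non-drop label index = 519412 + 520 = 519932; at 30 labels/s that is 04:48:51:02, i.e. DF 04:48:51;02.

04:48:51;02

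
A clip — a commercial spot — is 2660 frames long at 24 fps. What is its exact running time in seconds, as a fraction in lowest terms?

Running time = 2660 ÷ (24) = 2660 × 1/24 = 665/6 s.

665/6 seconds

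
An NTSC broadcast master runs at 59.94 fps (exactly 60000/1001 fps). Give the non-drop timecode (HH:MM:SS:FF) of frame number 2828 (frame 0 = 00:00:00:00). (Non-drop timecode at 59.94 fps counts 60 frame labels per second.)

00:00:47:08

2828 ÷ 60 = 47 full seconds, remainder 8 frames.
47 s = 0 h 0 min 47 s.
Timecode: 00:00:47:08.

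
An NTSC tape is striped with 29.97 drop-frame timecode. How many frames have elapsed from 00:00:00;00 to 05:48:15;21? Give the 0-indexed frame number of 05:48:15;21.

Complete 10-minute blocks: 34, each 17982 frames → 611388.
Remaining 8 whole minutes in the current block: 1800 + 7 × 1798 = 14386 frames.
Within the current minute: 15 × 30 + 21 − 2 = 469 (labels ;00/;01 skipped at this minute). Total = 611388 + 14386 + 469 = 626243.

626243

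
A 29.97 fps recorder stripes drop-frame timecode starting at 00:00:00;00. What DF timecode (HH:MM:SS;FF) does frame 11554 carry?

Each 10-minute DF block holds 10 × 60 × 30 − 9 × 2 = 17982 frames. 11554 ÷ 17982 → 0 full blocks, remainder 11554.
Within the partial block the first minute is 1800 frames and each further minute 1798, so 6 further minute boundaries passed. Total skipped labels = 18 × 0 + 2 × 6 = 12.
Non-drop label index = 11554 + 12 = 11566; at 30 labels/s that is 00:06:25:16, i.e. DF 00:06:25;16.

00:06:25;16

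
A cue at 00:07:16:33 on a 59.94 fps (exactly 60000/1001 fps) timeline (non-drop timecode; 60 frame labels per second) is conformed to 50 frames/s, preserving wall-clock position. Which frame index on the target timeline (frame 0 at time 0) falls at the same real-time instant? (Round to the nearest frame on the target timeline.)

frame 21849

Source frame index: (0×3600 + 7×60 + 16) × 60 + 33 = 26193.
Real time: 26193 / (60000/1001) = 8739731/20000 s.
Target frame: (8739731/20000) × (50) = 8739731/400 ≈ 21849.327 → 21849.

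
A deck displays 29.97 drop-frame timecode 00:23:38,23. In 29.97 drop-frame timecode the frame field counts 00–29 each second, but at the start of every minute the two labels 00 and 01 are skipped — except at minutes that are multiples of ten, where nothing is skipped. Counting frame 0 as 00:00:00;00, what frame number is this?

As if non-drop at 30 labels/s: (0 × 3600 + 23 × 60 + 38) × 30 + 23 = 42563.
Minute boundaries passed: 23; those not divisible by 10: 23 − 2 = 21; dropped labels = 2 × 21 = 42.
Actual frame index = 42563 − 42 = 42521.

42521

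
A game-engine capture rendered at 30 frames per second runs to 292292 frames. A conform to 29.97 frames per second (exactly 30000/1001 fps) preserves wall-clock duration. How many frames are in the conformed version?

Target frames = source frames × (target rate / source rate) = 292292 × (30000/1001)/(30) = 292292 × 1000/1001 = 292000.

292000 frames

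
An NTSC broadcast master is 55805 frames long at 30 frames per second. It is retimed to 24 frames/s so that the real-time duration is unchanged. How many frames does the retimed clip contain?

Target frames = source frames × (target rate / source rate) = 55805 × (24)/(30) = 55805 × 4/5 = 44644.

44644 frames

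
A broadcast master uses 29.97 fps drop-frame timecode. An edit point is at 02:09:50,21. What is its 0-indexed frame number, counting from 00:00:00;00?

233487

As if non-drop at 30 labels/s: (2 × 3600 + 9 × 60 + 50) × 30 + 21 = 233721.
Minute boundaries passed: 129; those not divisible by 10: 129 − 12 = 117; dropped labels = 2 × 117 = 234.
Actual frame index = 233721 − 234 = 233487.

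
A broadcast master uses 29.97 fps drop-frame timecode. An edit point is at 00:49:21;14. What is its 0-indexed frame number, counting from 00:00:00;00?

88754

As if non-drop at 30 labels/s: (0 × 3600 + 49 × 60 + 21) × 30 + 14 = 88844.
Minute boundaries passed: 49; those not divisible by 10: 49 − 4 = 45; dropped labels = 2 × 45 = 90.
Actual frame index = 88844 − 90 = 88754.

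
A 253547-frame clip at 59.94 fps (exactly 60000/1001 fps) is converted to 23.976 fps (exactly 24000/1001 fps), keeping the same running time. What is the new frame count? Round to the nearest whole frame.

Frames at target rate = 253547 × (24000/1001) / (60000/1001) = 507094/5 ≈ 101418.800.
Nearest whole frame: 101419.

101419 frames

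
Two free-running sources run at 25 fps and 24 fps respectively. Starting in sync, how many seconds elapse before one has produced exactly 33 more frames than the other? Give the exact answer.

33 seconds

The gap grows by |24 − 25| = 1 frame per second.
Time for a 33-frame gap: 33 ÷ (1) = 33 s.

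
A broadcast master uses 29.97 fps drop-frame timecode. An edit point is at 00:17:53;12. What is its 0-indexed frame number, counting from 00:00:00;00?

Complete 10-minute blocks: 1, each 17982 frames → 17982.
Remaining 7 whole minutes in the current block: 1800 + 6 × 1798 = 12588 frames.
Within the current minute: 53 × 30 + 12 − 2 = 1600 (labels ;00/;01 skipped at this minute). Total = 17982 + 12588 + 1600 = 32170.

32170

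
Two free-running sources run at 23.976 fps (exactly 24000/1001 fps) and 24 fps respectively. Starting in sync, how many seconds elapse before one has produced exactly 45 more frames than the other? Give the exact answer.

1876.875 seconds

The gap grows by |24 − 24000/1001| = 24/1001 frames per second.
Time for a 45-frame gap: 45 ÷ (24/1001) = 1876.875 s.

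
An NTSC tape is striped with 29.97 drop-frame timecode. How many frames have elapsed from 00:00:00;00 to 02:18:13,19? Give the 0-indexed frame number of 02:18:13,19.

Complete 10-minute blocks: 13, each 17982 frames → 233766.
Remaining 8 whole minutes in the current block: 1800 + 7 × 1798 = 14386 frames.
Within the current minute: 13 × 30 + 19 − 2 = 407 (labels ;00/;01 skipped at this minute). Total = 233766 + 14386 + 407 = 248559.

248559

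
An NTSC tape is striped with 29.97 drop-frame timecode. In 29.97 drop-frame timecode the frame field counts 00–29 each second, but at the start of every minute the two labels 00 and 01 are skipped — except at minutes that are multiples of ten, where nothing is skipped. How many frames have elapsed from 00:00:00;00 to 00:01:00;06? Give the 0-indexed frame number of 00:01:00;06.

1804

Complete 10-minute blocks: 0, each 17982 frames → 0.
Remaining 1 whole minute in the current block: 1800 + 0 × 1798 = 1800 frames.
Within the current minute: 0 × 30 + 6 − 2 = 4 (labels ;00/;01 skipped at this minute). Total = 0 + 1800 + 4 = 1804.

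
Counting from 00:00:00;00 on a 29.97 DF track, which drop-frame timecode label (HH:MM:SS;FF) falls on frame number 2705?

Ten DF minutes hold 17982 frames, so frame 2705 lies in block 0 (frames 0–17981) with 2705 frames into that block.
The block's first minute is 1800 frames and the rest 1798 each; 2705 frames reaches minute 1, so 0 × 18 + 1 × 2 = 2 labels have been skipped so far.
Adding those back, label number 2705 + 2 = 2707 at 30 labels/s is 90 s + 7 f = 0 h 1 min 30 s frame 7, i.e. 00:01:30;07.

00:01:30;07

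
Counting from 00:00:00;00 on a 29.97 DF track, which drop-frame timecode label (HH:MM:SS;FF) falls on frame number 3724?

Ten DF minutes hold 17982 frames, so frame 3724 lies in block 0 (frames 0–17981) with 3724 frames into that block.
The block's first minute is 1800 frames and the rest 1798 each; 3724 frames reaches minute 2, so 0 × 18 + 2 × 2 = 4 labels have been skipped so far.
Adding those back, label number 3724 + 4 = 3728 at 30 labels/s is 124 s + 8 f = 0 h 2 min 4 s frame 8, i.e. 00:02:04;08.

00:02:04;08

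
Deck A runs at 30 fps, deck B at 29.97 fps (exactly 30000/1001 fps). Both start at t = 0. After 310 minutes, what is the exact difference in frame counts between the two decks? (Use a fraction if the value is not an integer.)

310 min = 18600 s.
A emits 30 × 18600 = 558000 frames; B emits 30000/1001 × 18600 = 558000000/1001.
Difference = 558000/1001 frames (≈ 557.4426); B is behind A.

558000/1001 frames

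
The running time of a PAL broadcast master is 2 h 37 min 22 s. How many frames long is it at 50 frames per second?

2 h 37 min 22 s = 9442 s.
Frames = 9442 × 50 = 472100.

472100 frames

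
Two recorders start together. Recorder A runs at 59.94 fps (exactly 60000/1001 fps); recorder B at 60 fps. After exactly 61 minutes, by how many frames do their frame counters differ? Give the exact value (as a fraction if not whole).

61 min = 3660 s.
A emits 60000/1001 × 3660 = 219600000/1001 frames; B emits 60 × 3660 = 219600.
Difference = 219600/1001 frames (≈ 219.3806); B is ahead of A.

219600/1001 frames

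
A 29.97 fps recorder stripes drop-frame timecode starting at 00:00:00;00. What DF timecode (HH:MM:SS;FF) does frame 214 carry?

00:00:07;04

Each 10-minute DF block holds 10 × 60 × 30 − 9 × 2 = 17982 frames. 214 ÷ 17982 → 0 full blocks, remainder 214.
Within the partial block the first minute is 1800 frames and each further minute 1798, so 0 further minute boundaries passed. Total skipped labels = 18 × 0 + 2 × 0 = 0.
Non-drop label index = 214 + 0 = 214; at 30 labels/s that is 00:00:07:04, i.e. DF 00:00:07;04.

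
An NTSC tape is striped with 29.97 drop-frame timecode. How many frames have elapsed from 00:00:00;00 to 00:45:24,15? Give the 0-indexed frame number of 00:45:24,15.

81653

Complete 10-minute blocks: 4, each 17982 frames → 71928.
Remaining 5 whole minutes in the current block: 1800 + 4 × 1798 = 8992 frames.
Within the current minute: 24 × 30 + 15 − 2 = 733 (labels ;00/;01 skipped at this minute). Total = 71928 + 8992 + 733 = 81653.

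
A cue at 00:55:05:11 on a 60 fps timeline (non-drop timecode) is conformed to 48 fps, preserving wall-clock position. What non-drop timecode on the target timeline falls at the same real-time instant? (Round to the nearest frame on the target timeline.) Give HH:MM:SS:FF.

Source frame index: (0×3600 + 55×60 + 5) × 60 + 11 = 198311.
Real time: 198311 / (60) = 198311/60 s.
Target frame: (198311/60) × (48) = 793244/5 ≈ 158648.800 → 158649.
At 48 labels/s: frame 158649 → 00:55:05:09.

00:55:05:09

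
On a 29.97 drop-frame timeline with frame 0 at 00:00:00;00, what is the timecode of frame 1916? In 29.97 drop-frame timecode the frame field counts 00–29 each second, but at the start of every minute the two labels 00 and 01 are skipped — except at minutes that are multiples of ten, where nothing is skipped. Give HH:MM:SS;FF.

00:01:03;28

Each 10-minute DF block holds 10 × 60 × 30 − 9 × 2 = 17982 frames. 1916 ÷ 17982 → 0 full blocks, remainder 1916.
Within the partial block the first minute is 1800 frames and each further minute 1798, so 1 further minute boundary passed. Total skipped labels = 18 × 0 + 2 × 1 = 2.
Non-drop label index = 1916 + 2 = 1918; at 30 labels/s that is 00:01:03:28, i.e. DF 00:01:03;28.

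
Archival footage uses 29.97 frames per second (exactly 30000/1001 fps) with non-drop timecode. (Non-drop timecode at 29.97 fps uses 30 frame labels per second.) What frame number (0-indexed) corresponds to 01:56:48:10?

210250

Total seconds to the label: (1 × 3600 + 56 × 60 + 48) = 7008.
Frame index = 7008 × 30 + 10 = 210250.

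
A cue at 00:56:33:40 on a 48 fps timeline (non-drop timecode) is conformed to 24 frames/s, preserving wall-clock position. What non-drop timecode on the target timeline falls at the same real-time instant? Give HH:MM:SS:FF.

Source frame index: (0×3600 + 56×60 + 33) × 48 + 40 = 162904.
Real time: 162904 / (48) = 20363/6 s.
Target frame: (20363/6) × (24) = 81452.
At 24 labels/s: frame 81452 → 00:56:33:20.

00:56:33:20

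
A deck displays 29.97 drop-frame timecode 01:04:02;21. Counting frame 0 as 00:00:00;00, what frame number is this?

115165

As if non-drop at 30 labels/s: (1 × 3600 + 4 × 60 + 2) × 30 + 21 = 115281.
Minute boundaries passed: 64; those not divisible by 10: 64 − 6 = 58; dropped labels = 2 × 58 = 116.
Actual frame index = 115281 − 116 = 115165.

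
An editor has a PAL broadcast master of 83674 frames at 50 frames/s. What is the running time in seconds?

Running time = 83674 / (50) = 1673.48 s.

1673.48 seconds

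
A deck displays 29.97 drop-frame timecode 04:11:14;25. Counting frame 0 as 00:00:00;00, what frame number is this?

451793

As if non-drop at 30 labels/s: (4 × 3600 + 11 × 60 + 14) × 30 + 25 = 452245.
Minute boundaries passed: 251; those not divisible by 10: 251 − 25 = 226; dropped labels = 2 × 226 = 452.
Actual frame index = 452245 − 452 = 451793.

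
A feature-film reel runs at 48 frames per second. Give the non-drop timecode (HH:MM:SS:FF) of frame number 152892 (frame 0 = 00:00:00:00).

00:53:05:12

152892 ÷ 48 = 3185 full seconds, remainder 12 frames.
3185 s = 0 h 53 min 5 s.
Timecode: 00:53:05:12.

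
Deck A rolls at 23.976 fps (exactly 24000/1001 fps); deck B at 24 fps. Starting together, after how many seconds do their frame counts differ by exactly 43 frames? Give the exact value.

The gap grows by |24 − 24000/1001| = 24/1001 frames per second.
Time for a 43-frame gap: 43 ÷ (24/1001) = 43043/24 s.

43043/24 seconds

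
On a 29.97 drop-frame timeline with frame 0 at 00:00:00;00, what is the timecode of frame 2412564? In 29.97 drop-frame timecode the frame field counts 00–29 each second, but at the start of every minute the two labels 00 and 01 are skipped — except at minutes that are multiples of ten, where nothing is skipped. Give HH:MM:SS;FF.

Ten DF minutes hold 17982 frames, so frame 2412564 lies in block 134 (frames 2409588–2427569) with 2976 frames into that block.
The block's first minute is 1800 frames and the rest 1798 each; 2976 frames reaches minute 1, so 134 × 18 + 1 × 2 = 2414 labels have been skipped so far.
Adding those back, label number 2412564 + 2414 = 2414978 at 30 labels/s is 80499 s + 8 f = 22 h 21 min 39 s frame 8, i.e. 22:21:39;08.

22:21:39;08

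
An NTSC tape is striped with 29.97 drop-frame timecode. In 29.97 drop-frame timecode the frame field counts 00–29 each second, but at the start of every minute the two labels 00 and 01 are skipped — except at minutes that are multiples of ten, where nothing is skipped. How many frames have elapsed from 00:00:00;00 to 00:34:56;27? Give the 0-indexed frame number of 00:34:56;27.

As if non-drop at 30 labels/s: (0 × 3600 + 34 × 60 + 56) × 30 + 27 = 62907.
Minute boundaries passed: 34; those not divisible by 10: 34 − 3 = 31; dropped labels = 2 × 31 = 62.
Actual frame index = 62907 − 62 = 62845.

62845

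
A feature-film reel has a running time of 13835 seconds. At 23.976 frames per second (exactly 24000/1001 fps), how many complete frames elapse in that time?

331708 frames

Frames = 13835 × 24000/1001 = 332040000/1001 ≈ 331708.2917.
Complete frames: 331708.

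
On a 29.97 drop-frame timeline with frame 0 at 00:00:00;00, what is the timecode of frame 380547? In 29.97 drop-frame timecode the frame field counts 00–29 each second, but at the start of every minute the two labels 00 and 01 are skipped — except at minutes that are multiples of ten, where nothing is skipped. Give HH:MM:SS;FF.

03:31:37;17

Ten DF minutes hold 17982 frames, so frame 380547 lies in block 21 (frames 377622–395603) with 2925 frames into that block.
The block's first minute is 1800 frames and the rest 1798 each; 2925 frames reaches minute 1, so 21 × 18 + 1 × 2 = 380 labels have been skipped so far.
Adding those back, label number 380547 + 380 = 380927 at 30 labels/s is 12697 s + 17 f = 3 h 31 min 37 s frame 17, i.e. 03:31:37;17.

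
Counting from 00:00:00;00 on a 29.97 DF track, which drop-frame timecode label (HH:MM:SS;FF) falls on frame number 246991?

Ten DF minutes hold 17982 frames, so frame 246991 lies in block 13 (frames 233766–251747) with 13225 frames into that block.
The block's first minute is 1800 frames and the rest 1798 each; 13225 frames reaches minute 7, so 13 × 18 + 7 × 2 = 248 labels have been skipped so far.
Adding those back, label number 246991 + 248 = 247239 at 30 labels/s is 8241 s + 9 f = 2 h 17 min 21 s frame 9, i.e. 02:17:21;09.

02:17:21;09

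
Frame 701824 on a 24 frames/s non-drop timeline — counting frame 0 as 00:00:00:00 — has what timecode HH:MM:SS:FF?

08:07:22:16

701824 ÷ 24 = 29242 full seconds, remainder 16 frames.
29242 s = 8 h 7 min 22 s.
Timecode: 08:07:22:16.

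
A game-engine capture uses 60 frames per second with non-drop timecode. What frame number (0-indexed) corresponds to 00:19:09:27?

68967

Total seconds to the label: (0 × 3600 + 19 × 60 + 9) = 1149.
Frame index = 1149 × 60 + 27 = 68967.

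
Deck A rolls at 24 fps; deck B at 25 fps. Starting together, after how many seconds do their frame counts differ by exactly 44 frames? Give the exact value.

44 seconds

The gap grows by |25 − 24| = 1 frame per second.
Time for a 44-frame gap: 44 ÷ (1) = 44 s.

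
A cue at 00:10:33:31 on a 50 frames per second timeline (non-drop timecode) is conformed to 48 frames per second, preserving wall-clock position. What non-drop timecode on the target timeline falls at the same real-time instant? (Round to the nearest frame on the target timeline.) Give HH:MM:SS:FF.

00:10:33:30

Source frame index: (0×3600 + 10×60 + 33) × 50 + 31 = 31681.
Real time: 31681 / (50) = 31681/50 s.
Target frame: (31681/50) × (48) = 760344/25 ≈ 30413.760 → 30414.
At 48 labels/s: frame 30414 → 00:10:33:30.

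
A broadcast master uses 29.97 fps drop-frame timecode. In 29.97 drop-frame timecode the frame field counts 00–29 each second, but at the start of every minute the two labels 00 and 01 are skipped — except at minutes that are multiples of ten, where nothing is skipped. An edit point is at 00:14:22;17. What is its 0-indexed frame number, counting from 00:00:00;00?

Complete 10-minute blocks: 1, each 17982 frames → 17982.
Remaining 4 whole minutes in the current block: 1800 + 3 × 1798 = 7194 frames.
Within the current minute: 22 × 30 + 17 − 2 = 675 (labels ;00/;01 skipped at this minute). Total = 17982 + 7194 + 675 = 25851.

25851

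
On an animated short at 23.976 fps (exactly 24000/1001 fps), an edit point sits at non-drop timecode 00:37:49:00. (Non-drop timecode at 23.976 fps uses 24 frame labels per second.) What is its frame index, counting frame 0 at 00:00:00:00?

Total seconds to the label: (0 × 3600 + 37 × 60 + 49) = 2269.
Frame index = 2269 × 24 + 0 = 54456.

frame 54456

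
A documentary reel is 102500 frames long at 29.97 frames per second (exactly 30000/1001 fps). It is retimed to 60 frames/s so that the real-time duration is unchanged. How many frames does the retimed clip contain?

205205 frames

Target frames = source frames × (target rate / source rate) = 102500 × (60)/(30000/1001) = 102500 × 1001/500 = 205205.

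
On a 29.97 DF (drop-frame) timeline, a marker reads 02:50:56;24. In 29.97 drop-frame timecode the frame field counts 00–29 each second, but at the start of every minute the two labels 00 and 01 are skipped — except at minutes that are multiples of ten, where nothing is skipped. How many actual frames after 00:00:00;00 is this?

As if non-drop at 30 labels/s: (2 × 3600 + 50 × 60 + 56) × 30 + 24 = 307704.
Minute boundaries passed: 170; those not divisible by 10: 170 − 17 = 153; dropped labels = 2 × 153 = 306.
Actual frame index = 307704 − 306 = 307398.

307398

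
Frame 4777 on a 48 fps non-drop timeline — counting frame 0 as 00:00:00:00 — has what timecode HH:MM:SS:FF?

4777 ÷ 48 = 99 full seconds, remainder 25 frames.
99 s = 0 h 1 min 39 s.
Timecode: 00:01:39:25.

00:01:39:25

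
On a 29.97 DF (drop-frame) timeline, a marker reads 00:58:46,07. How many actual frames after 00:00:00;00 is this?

As if non-drop at 30 labels/s: (0 × 3600 + 58 × 60 + 46) × 30 + 7 = 105787.
Minute boundaries passed: 58; those not divisible by 10: 58 − 5 = 53; dropped labels = 2 × 53 = 106.
Actual frame index = 105787 − 106 = 105681.

105681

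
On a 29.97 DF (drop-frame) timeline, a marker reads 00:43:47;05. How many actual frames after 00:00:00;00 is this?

78737

Complete 10-minute blocks: 4, each 17982 frames → 71928.
Remaining 3 whole minutes in the current block: 1800 + 2 × 1798 = 5396 frames.
Within the current minute: 47 × 30 + 5 − 2 = 1413 (labels ;00/;01 skipped at this minute). Total = 71928 + 5396 + 1413 = 78737.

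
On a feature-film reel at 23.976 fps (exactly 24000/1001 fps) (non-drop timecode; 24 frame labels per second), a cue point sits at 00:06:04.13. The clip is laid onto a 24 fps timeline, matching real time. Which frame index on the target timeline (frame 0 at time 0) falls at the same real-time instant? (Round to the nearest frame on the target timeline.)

frame 8758

Source frame index: (0×3600 + 6×60 + 4) × 24 + 13 = 8749.
Real time: 8749 / (24000/1001) = 8757749/24000 s.
Target frame: (8757749/24000) × (24) = 8757749/1000 ≈ 8757.749 → 8758.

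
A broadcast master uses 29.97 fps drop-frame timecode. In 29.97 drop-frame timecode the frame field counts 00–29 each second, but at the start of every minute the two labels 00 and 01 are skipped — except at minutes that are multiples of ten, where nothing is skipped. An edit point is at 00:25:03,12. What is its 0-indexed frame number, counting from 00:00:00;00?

As if non-drop at 30 labels/s: (0 × 3600 + 25 × 60 + 3) × 30 + 12 = 45102.
Minute boundaries passed: 25; those not divisible by 10: 25 − 2 = 23; dropped labels = 2 × 23 = 46.
Actual frame index = 45102 − 46 = 45056.

45056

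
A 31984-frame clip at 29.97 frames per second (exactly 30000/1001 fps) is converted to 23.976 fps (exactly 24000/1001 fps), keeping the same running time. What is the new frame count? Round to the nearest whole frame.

25587 frames

Frames at target rate = 31984 × (24000/1001) / (30000/1001) = 127936/5 ≈ 25587.200.
Nearest whole frame: 25587.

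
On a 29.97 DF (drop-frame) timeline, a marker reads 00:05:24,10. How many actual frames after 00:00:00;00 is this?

9720

As if non-drop at 30 labels/s: (0 × 3600 + 5 × 60 + 24) × 30 + 10 = 9730.
Minute boundaries passed: 5; those not divisible by 10: 5 − 0 = 5; dropped labels = 2 × 5 = 10.
Actual frame index = 9730 − 10 = 9720.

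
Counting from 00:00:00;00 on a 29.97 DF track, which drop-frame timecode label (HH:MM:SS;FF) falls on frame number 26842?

Each 10-minute DF block holds 10 × 60 × 30 − 9 × 2 = 17982 frames. 26842 ÷ 17982 → 1 full block, remainder 8860.
Within the partial block the first minute is 1800 frames and each further minute 1798, so 4 further minute boundaries passed. Total skipped labels = 18 × 1 + 2 × 4 = 26.
Non-drop label index = 26842 + 26 = 26868; at 30 labels/s that is 00:14:55:18, i.e. DF 00:14:55;18.

00:14:55;18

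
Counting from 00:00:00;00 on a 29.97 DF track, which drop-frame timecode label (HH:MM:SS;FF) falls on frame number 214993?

Ten DF minutes hold 17982 frames, so frame 214993 lies in block 11 (frames 197802–215783) with 17191 frames into that block.
The block's first minute is 1800 frames and the rest 1798 each; 17191 frames reaches minute 9, so 11 × 18 + 9 × 2 = 216 labels have been skipped so far.
Adding those back, label number 214993 + 216 = 215209 at 30 labels/s is 7173 s + 19 f = 1 h 59 min 33 s frame 19, i.e. 01:59:33;19.

01:59:33;19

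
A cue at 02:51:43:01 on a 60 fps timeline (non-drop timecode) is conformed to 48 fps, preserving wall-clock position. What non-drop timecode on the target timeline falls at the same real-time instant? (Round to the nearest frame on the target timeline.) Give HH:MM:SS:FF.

Source frame index: (2×3600 + 51×60 + 43) × 60 + 1 = 618181.
Real time: 618181 / (60) = 618181/60 s.
Target frame: (618181/60) × (48) = 2472724/5 ≈ 494544.800 → 494545.
At 48 labels/s: frame 494545 → 02:51:43:01.

02:51:43:01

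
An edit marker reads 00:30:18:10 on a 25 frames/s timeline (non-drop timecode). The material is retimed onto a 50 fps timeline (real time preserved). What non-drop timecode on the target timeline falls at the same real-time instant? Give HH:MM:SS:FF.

Source frame index: (0×3600 + 30×60 + 18) × 25 + 10 = 45460.
Real time: 45460 / (25) = 9092/5 s.
Target frame: (9092/5) × (50) = 90920.
At 50 labels/s: frame 90920 → 00:30:18:20.

00:30:18:20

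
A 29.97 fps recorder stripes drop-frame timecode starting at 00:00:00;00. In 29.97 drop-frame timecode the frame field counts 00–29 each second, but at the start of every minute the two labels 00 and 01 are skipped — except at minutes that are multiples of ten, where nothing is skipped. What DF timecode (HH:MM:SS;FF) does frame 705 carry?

Ten DF minutes hold 17982 frames, so frame 705 lies in block 0 (frames 0–17981) with 705 frames into that block.
The block's first minute is 1800 frames and the rest 1798 each; 705 frames reaches minute 0, so 0 × 18 + 0 × 2 = 0 labels have been skipped so far.
Adding those back, label number 705 + 0 = 705 at 30 labels/s is 23 s + 15 f = 0 h 0 min 23 s frame 15, i.e. 00:00:23;15.

00:00:23;15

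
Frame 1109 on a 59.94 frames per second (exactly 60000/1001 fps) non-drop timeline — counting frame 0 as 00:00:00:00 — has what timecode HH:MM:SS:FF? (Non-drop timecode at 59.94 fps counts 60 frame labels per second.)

00:00:18:29

1109 ÷ 60 = 18 full seconds, remainder 29 frames.
18 s = 0 h 0 min 18 s.
Timecode: 00:00:18:29.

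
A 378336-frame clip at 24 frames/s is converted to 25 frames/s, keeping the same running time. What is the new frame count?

Target frames = source frames × (target rate / source rate) = 378336 × (25)/(24) = 378336 × 25/24 = 394100.

394100 frames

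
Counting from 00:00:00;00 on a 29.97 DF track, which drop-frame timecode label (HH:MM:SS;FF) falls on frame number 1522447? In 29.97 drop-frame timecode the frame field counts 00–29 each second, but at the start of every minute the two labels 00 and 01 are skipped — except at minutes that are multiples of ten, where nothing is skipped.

14:06:39;01

Ten DF minutes hold 17982 frames, so frame 1522447 lies in block 84 (frames 1510488–1528469) with 11959 frames into that block.
The block's first minute is 1800 frames and the rest 1798 each; 11959 frames reaches minute 6, so 84 × 18 + 6 × 2 = 1524 labels have been skipped so far.
Adding those back, label number 1522447 + 1524 = 1523971 at 30 labels/s is 50799 s + 1 f = 14 h 6 min 39 s frame 1, i.e. 14:06:39;01.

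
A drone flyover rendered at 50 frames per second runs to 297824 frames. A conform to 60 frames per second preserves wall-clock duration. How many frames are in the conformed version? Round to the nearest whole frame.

Frames at target rate = 297824 × (60) / (50) = 1786944/5 ≈ 357388.800.
Nearest whole frame: 357389.

357389 frames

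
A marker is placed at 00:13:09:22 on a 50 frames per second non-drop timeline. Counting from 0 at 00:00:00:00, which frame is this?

Total seconds to the label: (0 × 3600 + 13 × 60 + 9) = 789.
Frame index = 789 × 50 + 22 = 39472.

frame 39472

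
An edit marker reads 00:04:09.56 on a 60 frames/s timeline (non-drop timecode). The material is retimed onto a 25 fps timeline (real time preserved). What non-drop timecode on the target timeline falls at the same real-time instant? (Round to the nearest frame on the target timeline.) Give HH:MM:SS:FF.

00:04:09:23

Source frame index: (0×3600 + 4×60 + 9) × 60 + 56 = 14996.
Real time: 14996 / (60) = 3749/15 s.
Target frame: (3749/15) × (25) = 18745/3 ≈ 6248.333 → 6248.
At 25 labels/s: frame 6248 → 00:04:09:23.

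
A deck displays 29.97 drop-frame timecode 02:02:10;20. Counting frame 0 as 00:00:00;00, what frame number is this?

219700

As if non-drop at 30 labels/s: (2 × 3600 + 2 × 60 + 10) × 30 + 20 = 219920.
Minute boundaries passed: 122; those not divisible by 10: 122 − 12 = 110; dropped labels = 2 × 110 = 220.
Actual frame index = 219920 − 220 = 219700.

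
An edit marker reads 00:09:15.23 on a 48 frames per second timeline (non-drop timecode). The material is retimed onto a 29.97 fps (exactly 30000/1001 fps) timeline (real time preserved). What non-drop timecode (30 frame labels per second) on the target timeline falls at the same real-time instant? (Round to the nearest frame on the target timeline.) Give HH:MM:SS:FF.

00:09:14:28

Source frame index: (0×3600 + 9×60 + 15) × 48 + 23 = 26663.
Real time: 26663 / (48) = 26663/48 s.
Target frame: (26663/48) × (30000/1001) = 183125/11 ≈ 16647.727 → 16648.
At 30 labels/s: frame 16648 → 00:09:14:28.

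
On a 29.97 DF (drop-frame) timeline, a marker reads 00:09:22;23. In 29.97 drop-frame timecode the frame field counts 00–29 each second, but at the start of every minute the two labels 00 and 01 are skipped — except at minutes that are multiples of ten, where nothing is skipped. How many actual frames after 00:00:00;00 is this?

16865

Complete 10-minute blocks: 0, each 17982 frames → 0.
Remaining 9 whole minutes in the current block: 1800 + 8 × 1798 = 16184 frames.
Within the current minute: 22 × 30 + 23 − 2 = 681 (labels ;00/;01 skipped at this minute). Total = 0 + 16184 + 681 = 16865.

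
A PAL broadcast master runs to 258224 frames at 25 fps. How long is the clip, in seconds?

10328.96 seconds

Running time = 258224 / (25) = 10328.96 s.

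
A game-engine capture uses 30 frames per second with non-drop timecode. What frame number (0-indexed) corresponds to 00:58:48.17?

frame 105857

Total seconds to the label: (0 × 3600 + 58 × 60 + 48) = 3528.
Frame index = 3528 × 30 + 17 = 105857.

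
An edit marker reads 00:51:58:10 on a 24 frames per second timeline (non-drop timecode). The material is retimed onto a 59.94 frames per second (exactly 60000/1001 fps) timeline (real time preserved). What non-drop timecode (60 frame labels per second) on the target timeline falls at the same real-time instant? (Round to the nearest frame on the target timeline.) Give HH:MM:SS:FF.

Source frame index: (0×3600 + 51×60 + 58) × 24 + 10 = 74842.
Real time: 74842 / (24) = 37421/12 s.
Target frame: (37421/12) × (60000/1001) = 187105000/1001 ≈ 186918.082 → 186918.
At 60 labels/s: frame 186918 → 00:51:55:18.

00:51:55:18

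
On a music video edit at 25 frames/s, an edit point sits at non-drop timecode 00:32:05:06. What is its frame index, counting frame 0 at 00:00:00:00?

Total seconds to the label: (0 × 3600 + 32 × 60 + 5) = 1925.
Frame index = 1925 × 25 + 6 = 48131.

frame 48131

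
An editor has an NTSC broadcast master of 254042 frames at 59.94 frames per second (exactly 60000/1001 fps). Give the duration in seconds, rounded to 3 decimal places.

Running time = 254042 × 1001/60000 = 127148021/30000 s ≈ 4238.267 s.

4238.267 seconds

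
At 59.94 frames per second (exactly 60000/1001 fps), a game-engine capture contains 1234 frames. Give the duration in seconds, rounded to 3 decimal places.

Running time = 1234 × 1001/60000 = 617617/30000 s ≈ 20.587 s.

20.587 seconds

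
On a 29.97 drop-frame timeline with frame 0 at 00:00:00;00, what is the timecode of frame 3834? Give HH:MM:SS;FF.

Ten DF minutes hold 17982 frames, so frame 3834 lies in block 0 (frames 0–17981) with 3834 frames into that block.
The block's first minute is 1800 frames and the rest 1798 each; 3834 frames reaches minute 2, so 0 × 18 + 2 × 2 = 4 labels have been skipped so far.
Adding those back, label number 3834 + 4 = 3838 at 30 labels/s is 127 s + 28 f = 0 h 2 min 7 s frame 28, i.e. 00:02:07;28.

00:02:07;28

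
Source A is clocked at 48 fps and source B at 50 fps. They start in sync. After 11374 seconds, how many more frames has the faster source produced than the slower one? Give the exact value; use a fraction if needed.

A emits 48 × 11374 = 545952 frames; B emits 50 × 11374 = 568700.
Difference = 22748 frames; B is ahead of A.

22748 frames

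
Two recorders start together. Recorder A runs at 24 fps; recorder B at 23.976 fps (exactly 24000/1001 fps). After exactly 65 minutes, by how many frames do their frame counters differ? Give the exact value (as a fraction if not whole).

7200/77 frames

65 min = 3900 s.
A emits 24 × 3900 = 93600 frames; B emits 24000/1001 × 3900 = 7200000/77.
Difference = 7200/77 frames (≈ 93.5065); B is behind A.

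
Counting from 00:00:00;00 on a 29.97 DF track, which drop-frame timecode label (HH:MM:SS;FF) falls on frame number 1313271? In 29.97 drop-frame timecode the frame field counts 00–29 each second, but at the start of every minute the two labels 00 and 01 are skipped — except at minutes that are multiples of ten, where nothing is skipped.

Each 10-minute DF block holds 10 × 60 × 30 − 9 × 2 = 17982 frames. 1313271 ÷ 17982 → 73 full blocks, remainder 585.
Within the partial block the first minute is 1800 frames and each further minute 1798, so 0 further minute boundaries passed. Total skipped labels = 18 × 73 + 2 × 0 = 1314.
Non-drop label index = 1313271 + 1314 = 1314585; at 30 labels/s that is 12:10:19:15, i.e. DF 12:10:19;15.

12:10:19;15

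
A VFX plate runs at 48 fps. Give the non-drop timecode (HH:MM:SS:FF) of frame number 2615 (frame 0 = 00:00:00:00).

2615 ÷ 48 = 54 full seconds, remainder 23 frames.
54 s = 0 h 0 min 54 s.
Timecode: 00:00:54:23.

00:00:54:23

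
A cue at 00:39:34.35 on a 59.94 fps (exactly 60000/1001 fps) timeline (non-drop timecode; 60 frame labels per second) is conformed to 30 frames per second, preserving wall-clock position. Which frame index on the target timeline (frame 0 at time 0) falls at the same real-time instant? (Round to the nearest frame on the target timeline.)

Source frame index: (0×3600 + 39×60 + 34) × 60 + 35 = 142475.
Real time: 142475 / (60000/1001) = 5704699/2400 s.
Target frame: (5704699/2400) × (30) = 5704699/80 ≈ 71308.738 → 71309.

frame 71309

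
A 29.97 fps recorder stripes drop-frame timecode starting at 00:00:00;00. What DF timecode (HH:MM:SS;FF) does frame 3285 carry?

00:01:49;17

Ten DF minutes hold 17982 frames, so frame 3285 lies in block 0 (frames 0–17981) with 3285 frames into that block.
The block's first minute is 1800 frames and the rest 1798 each; 3285 frames reaches minute 1, so 0 × 18 + 1 × 2 = 2 labels have been skipped so far.
Adding those back, label number 3285 + 2 = 3287 at 30 labels/s is 109 s + 17 f = 0 h 1 min 49 s frame 17, i.e. 00:01:49;17.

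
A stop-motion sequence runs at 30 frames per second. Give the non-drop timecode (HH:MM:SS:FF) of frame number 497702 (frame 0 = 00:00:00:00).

497702 ÷ 30 = 16590 full seconds, remainder 2 frames.
16590 s = 4 h 36 min 30 s.
Timecode: 04:36:30:02.

04:36:30:02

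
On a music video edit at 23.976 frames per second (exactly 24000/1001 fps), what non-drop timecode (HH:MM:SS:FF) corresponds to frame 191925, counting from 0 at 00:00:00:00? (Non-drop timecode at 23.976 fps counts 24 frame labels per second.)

191925 ÷ 24 = 7996 full seconds, remainder 21 frames.
7996 s = 2 h 13 min 16 s.
Timecode: 02:13:16:21.

02:13:16:21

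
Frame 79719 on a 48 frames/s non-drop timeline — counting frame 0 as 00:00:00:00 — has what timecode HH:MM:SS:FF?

00:27:40:39

79719 ÷ 48 = 1660 full seconds, remainder 39 frames.
1660 s = 0 h 27 min 40 s.
Timecode: 00:27:40:39.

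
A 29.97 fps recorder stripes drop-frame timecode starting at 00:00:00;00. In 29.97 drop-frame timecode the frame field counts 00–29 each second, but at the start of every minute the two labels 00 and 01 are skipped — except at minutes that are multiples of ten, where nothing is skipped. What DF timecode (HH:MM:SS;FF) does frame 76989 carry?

Ten DF minutes hold 17982 frames, so frame 76989 lies in block 4 (frames 71928–89909) with 5061 frames into that block.
The block's first minute is 1800 frames and the rest 1798 each; 5061 frames reaches minute 2, so 4 × 18 + 2 × 2 = 76 labels have been skipped so far.
Adding those back, label number 76989 + 76 = 77065 at 30 labels/s is 2568 s + 25 f = 0 h 42 min 48 s frame 25, i.e. 00:42:48;25.

00:42:48;25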